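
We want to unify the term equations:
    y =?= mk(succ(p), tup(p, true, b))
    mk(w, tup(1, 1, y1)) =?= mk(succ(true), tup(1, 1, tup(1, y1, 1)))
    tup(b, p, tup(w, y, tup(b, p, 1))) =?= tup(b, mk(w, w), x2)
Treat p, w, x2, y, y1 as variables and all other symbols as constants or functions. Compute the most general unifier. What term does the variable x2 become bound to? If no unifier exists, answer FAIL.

Bind y := mk(succ(p), tup(p, true, b)); substituting into the one remaining equation that mentions y gives: tup(b, p, tup(w, mk(succ(p), tup(p, true, b)), tup(b, p, 1))) =?= tup(b, mk(w, w), x2).
Decompose mk/2: w =?= succ(true),  tup(1, 1, y1) =?= tup(1, 1, tup(1, y1, 1)).
Bind w := succ(true); substituting into the one remaining equation that mentions w gives: tup(b, p, tup(succ(true), mk(succ(p), tup(p, true, b)), tup(b, p, 1))) =?= tup(b, mk(succ(true), succ(true)), x2).
Decompose tup/3: 1 =?= 1,  1 =?= 1,  y1 =?= tup(1, y1, 1).
Delete trivial equation 1 =?= 1.
Delete trivial equation 1 =?= 1.
Occurs check fails: y1 occurs in tup(1, y1, 1); the equation y1 =?= tup(1, y1, 1) has no finite solution.

FAIL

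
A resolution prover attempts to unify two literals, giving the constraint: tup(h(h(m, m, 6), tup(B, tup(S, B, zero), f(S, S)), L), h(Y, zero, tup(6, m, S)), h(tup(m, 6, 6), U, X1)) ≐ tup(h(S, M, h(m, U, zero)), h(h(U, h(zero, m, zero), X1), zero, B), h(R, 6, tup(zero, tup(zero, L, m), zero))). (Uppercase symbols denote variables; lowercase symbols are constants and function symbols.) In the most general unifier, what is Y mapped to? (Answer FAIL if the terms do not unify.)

Decompose tup/3: h(h(m, m, 6), tup(B, tup(S, B, zero), f(S, S)), L) ≐ h(S, M, h(m, U, zero)),  h(Y, zero, tup(6, m, S)) ≐ h(h(U, h(zero, m, zero), X1), zero, B),  h(tup(m, 6, 6), U, X1) ≐ h(R, 6, tup(zero, tup(zero, L, m), zero)).
Decompose h/3: h(m, m, 6) ≐ S,  tup(B, tup(S, B, zero), f(S, S)) ≐ M,  L ≐ h(m, U, zero).
Bind S := h(m, m, 6); substituting into the 2 remaining equations that mention S gives: tup(B, tup(h(m, m, 6), B, zero), f(h(m, m, 6), h(m, m, 6))) ≐ M,  h(Y, zero, tup(6, m, h(m, m, 6))) ≐ h(h(U, h(zero, m, zero), X1), zero, B).
Bind M := tup(B, tup(h(m, m, 6), B, zero), f(h(m, m, 6), h(m, m, 6))); no other remaining equation mentions M.
Bind L := h(m, U, zero); substituting into the one remaining equation that mentions L gives: h(tup(m, 6, 6), U, X1) ≐ h(R, 6, tup(zero, tup(zero, h(m, U, zero), m), zero)).
Decompose h/3: Y ≐ h(U, h(zero, m, zero), X1),  zero ≐ zero,  tup(6, m, h(m, m, 6)) ≐ B.
Bind Y := h(U, h(zero, m, zero), X1); no other remaining equation mentions Y.
Delete trivial equation zero ≐ zero.
Bind B := tup(6, m, h(m, m, 6)); no other remaining equation mentions B. Substituting into the earlier binding gives M := tup(tup(6, m, h(m, m, 6)), tup(h(m, m, 6), tup(6, m, h(m, m, 6)), zero), f(h(m, m, 6), h(m, m, 6))).
Decompose h/3: tup(m, 6, 6) ≐ R,  U ≐ 6,  X1 ≐ tup(zero, tup(zero, h(m, U, zero), m), zero).
Bind R := tup(m, 6, 6); no other remaining equation mentions R.
Bind U := 6; substituting into the remaining equation gives: X1 ≐ tup(zero, tup(zero, h(m, 6, zero), m), zero). Substituting into the earlier bindings gives L := h(m, 6, zero), Y := h(6, h(zero, m, zero), X1).
Bind X1 := tup(zero, tup(zero, h(m, 6, zero), m), zero). Substituting into the earlier binding gives Y := h(6, h(zero, m, zero), tup(zero, tup(zero, h(m, 6, zero), m), zero)).
MGU = { S ↦ h(m, m, 6), M ↦ tup(tup(6, m, h(m, m, 6)), tup(h(m, m, 6), tup(6, m, h(m, m, 6)), zero), f(h(m, m, 6), h(m, m, 6))), L ↦ h(m, 6, zero), Y ↦ h(6, h(zero, m, zero), tup(zero, tup(zero, h(m, 6, zero), m), zero)), B ↦ tup(6, m, h(m, m, 6)), R ↦ tup(m, 6, 6), U ↦ 6, X1 ↦ tup(zero, tup(zero, h(m, 6, zero), m), zero) }, so Y ↦ h(6, h(zero, m, zero), tup(zero, tup(zero, h(m, 6, zero), m), zero)).

h(6, h(zero, m, zero), tup(zero, tup(zero, h(m, 6, zero), m), zero))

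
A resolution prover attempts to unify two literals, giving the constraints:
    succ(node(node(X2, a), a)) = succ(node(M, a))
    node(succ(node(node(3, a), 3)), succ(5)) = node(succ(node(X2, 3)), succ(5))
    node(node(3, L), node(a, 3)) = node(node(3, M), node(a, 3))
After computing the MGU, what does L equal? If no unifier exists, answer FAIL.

Decompose succ/1: node(node(X2, a), a) = node(M, a).
Decompose node/2: node(X2, a) = M,  a = a.
Bind M := node(X2, a); substituting into the one remaining equation that mentions M gives: node(node(3, L), node(a, 3)) = node(node(3, node(X2, a)), node(a, 3)).
Delete trivial equation a = a.
Decompose node/2: succ(node(node(3, a), 3)) = succ(node(X2, 3)),  succ(5) = succ(5).
Decompose succ/1: node(node(3, a), 3) = node(X2, 3).
Decompose node/2: node(3, a) = X2,  3 = 3.
Bind X2 := node(3, a); substituting into the one remaining equation that mentions X2 gives: node(node(3, L), node(a, 3)) = node(node(3, node(node(3, a), a)), node(a, 3)). Substituting into the earlier binding gives M := node(node(3, a), a).
Delete trivial equation 3 = 3.
Delete trivial equation succ(5) = succ(5).
Decompose node/2: node(3, L) = node(3, node(node(3, a), a)),  node(a, 3) = node(a, 3).
Decompose node/2: 3 = 3,  L = node(node(3, a), a).
Delete trivial equation 3 = 3.
Bind L := node(node(3, a), a); no other remaining equation mentions L.
Delete trivial equation node(a, 3) = node(a, 3).
MGU = { M -> node(node(3, a), a), X2 -> node(3, a), L -> node(node(3, a), a) }, so L -> node(node(3, a), a).

node(node(3, a), a)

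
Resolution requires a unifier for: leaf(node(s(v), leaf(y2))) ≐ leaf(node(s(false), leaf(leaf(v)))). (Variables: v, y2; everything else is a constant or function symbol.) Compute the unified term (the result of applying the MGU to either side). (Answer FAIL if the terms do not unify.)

Decompose leaf/1: node(s(v), leaf(y2)) ≐ node(s(false), leaf(leaf(v))).
Decompose node/2: s(v) ≐ s(false),  leaf(y2) ≐ leaf(leaf(v)).
Decompose s/1: v ≐ false.
Bind v := false; substituting into the remaining equation gives: leaf(y2) ≐ leaf(leaf(false)).
Decompose leaf/1: y2 ≐ leaf(false).
Bind y2 := leaf(false).
Applying the MGU to either side gives leaf(node(s(false), leaf(leaf(false)))).

leaf(node(s(false), leaf(leaf(false))))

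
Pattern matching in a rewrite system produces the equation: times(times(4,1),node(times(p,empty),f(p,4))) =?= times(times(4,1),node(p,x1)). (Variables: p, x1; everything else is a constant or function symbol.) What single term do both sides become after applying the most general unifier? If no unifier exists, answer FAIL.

FAIL

Decompose times/2: times(4,1) =?= times(4,1),  node(times(p,empty),f(p,4)) =?= node(p,x1).
Delete trivial equation times(4,1) =?= times(4,1).
Decompose node/2: times(p,empty) =?= p,  f(p,4) =?= x1.
Occurs check fails: p occurs in times(p,empty); the equation p =?= times(p,empty) has no finite solution.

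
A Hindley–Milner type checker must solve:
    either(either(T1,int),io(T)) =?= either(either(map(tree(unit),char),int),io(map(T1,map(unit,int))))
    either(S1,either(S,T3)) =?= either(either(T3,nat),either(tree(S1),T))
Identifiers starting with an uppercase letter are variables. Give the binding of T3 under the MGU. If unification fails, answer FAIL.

Decompose either/2: either(T1,int) =?= either(map(tree(unit),char),int),  io(T) =?= io(map(T1,map(unit,int))).
Decompose either/2: T1 =?= map(tree(unit),char),  int =?= int.
Bind T1 := map(tree(unit),char); substituting into the one remaining equation that mentions T1 gives: io(T) =?= io(map(map(tree(unit),char),map(unit,int))).
Delete trivial equation int =?= int.
Decompose io/1: T =?= map(map(tree(unit),char),map(unit,int)).
Bind T := map(map(tree(unit),char),map(unit,int)); substituting into the remaining equation gives: either(S1,either(S,T3)) =?= either(either(T3,nat),either(tree(S1),map(map(tree(unit),char),map(unit,int)))).
Decompose either/2: S1 =?= either(T3,nat),  either(S,T3) =?= either(tree(S1),map(map(tree(unit),char),map(unit,int))).
Bind S1 := either(T3,nat); substituting into the remaining equation gives: either(S,T3) =?= either(tree(either(T3,nat)),map(map(tree(unit),char),map(unit,int))).
Decompose either/2: S =?= tree(either(T3,nat)),  T3 =?= map(map(tree(unit),char),map(unit,int)).
Bind S := tree(either(T3,nat)); no other remaining equation mentions S.
Bind T3 := map(map(tree(unit),char),map(unit,int)). Substituting into the earlier bindings gives S1 := either(map(map(tree(unit),char),map(unit,int)),nat), S := tree(either(map(map(tree(unit),char),map(unit,int)),nat)).
MGU = { T1 -> map(tree(unit),char), T -> map(map(tree(unit),char),map(unit,int)), S1 -> either(map(map(tree(unit),char),map(unit,int)),nat), S -> tree(either(map(map(tree(unit),char),map(unit,int)),nat)), T3 -> map(map(tree(unit),char),map(unit,int)) }, so T3 -> map(map(tree(unit),char),map(unit,int)).

map(map(tree(unit),char),map(unit,int))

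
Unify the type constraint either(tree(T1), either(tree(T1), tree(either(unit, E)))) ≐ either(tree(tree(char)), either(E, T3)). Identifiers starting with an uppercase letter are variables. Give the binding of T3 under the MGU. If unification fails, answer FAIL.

tree(either(unit, tree(tree(char))))

Decompose either/2: tree(T1) ≐ tree(tree(char)),  either(tree(T1), tree(either(unit, E))) ≐ either(E, T3).
Decompose tree/1: T1 ≐ tree(char).
Bind T1 := tree(char); substituting into the remaining equation gives: either(tree(tree(char)), tree(either(unit, E))) ≐ either(E, T3).
Decompose either/2: tree(tree(char)) ≐ E,  tree(either(unit, E)) ≐ T3.
Bind E := tree(tree(char)); substituting into the remaining equation gives: tree(either(unit, tree(tree(char)))) ≐ T3.
Bind T3 := tree(either(unit, tree(tree(char)))).
MGU = { T1 ↦ tree(char), E ↦ tree(tree(char)), T3 ↦ tree(either(unit, tree(tree(char)))) }, so T3 ↦ tree(either(unit, tree(tree(char)))).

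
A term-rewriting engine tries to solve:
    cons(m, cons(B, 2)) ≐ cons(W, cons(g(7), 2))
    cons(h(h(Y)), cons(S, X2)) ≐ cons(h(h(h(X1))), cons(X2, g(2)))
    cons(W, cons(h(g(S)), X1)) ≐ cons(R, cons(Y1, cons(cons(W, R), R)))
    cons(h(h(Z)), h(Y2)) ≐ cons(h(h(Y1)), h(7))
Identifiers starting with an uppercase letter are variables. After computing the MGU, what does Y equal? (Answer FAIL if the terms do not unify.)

Decompose cons/2: m ≐ W,  cons(B, 2) ≐ cons(g(7), 2).
Bind W := m; substituting into the one remaining equation that mentions W gives: cons(m, cons(h(g(S)), X1)) ≐ cons(R, cons(Y1, cons(cons(m, R), R))).
Decompose cons/2: B ≐ g(7),  2 ≐ 2.
Bind B := g(7); no other remaining equation mentions B.
Delete trivial equation 2 ≐ 2.
Decompose cons/2: h(h(Y)) ≐ h(h(h(X1))),  cons(S, X2) ≐ cons(X2, g(2)).
Decompose h/1: h(Y) ≐ h(h(X1)).
Decompose h/1: Y ≐ h(X1).
Bind Y := h(X1); no other remaining equation mentions Y.
Decompose cons/2: S ≐ X2,  X2 ≐ g(2).
Bind S := X2; substituting into the one remaining equation that mentions S gives: cons(m, cons(h(g(X2)), X1)) ≐ cons(R, cons(Y1, cons(cons(m, R), R))).
Bind X2 := g(2); substituting into the one remaining equation that mentions X2 gives: cons(m, cons(h(g(g(2))), X1)) ≐ cons(R, cons(Y1, cons(cons(m, R), R))). Substituting into the earlier binding gives S := g(2).
Decompose cons/2: m ≐ R,  cons(h(g(g(2))), X1) ≐ cons(Y1, cons(cons(m, R), R)).
Bind R := m; substituting into the one remaining equation that mentions R gives: cons(h(g(g(2))), X1) ≐ cons(Y1, cons(cons(m, m), m)).
Decompose cons/2: h(g(g(2))) ≐ Y1,  X1 ≐ cons(cons(m, m), m).
Bind Y1 := h(g(g(2))); substituting into the one remaining equation that mentions Y1 gives: cons(h(h(Z)), h(Y2)) ≐ cons(h(h(h(g(g(2))))), h(7)).
Bind X1 := cons(cons(m, m), m); no other remaining equation mentions X1. Substituting into the earlier binding gives Y := h(cons(cons(m, m), m)).
Decompose cons/2: h(h(Z)) ≐ h(h(h(g(g(2))))),  h(Y2) ≐ h(7).
Decompose h/1: h(Z) ≐ h(h(g(g(2)))).
Decompose h/1: Z ≐ h(g(g(2))).
Bind Z := h(g(g(2))); no other remaining equation mentions Z.
Decompose h/1: Y2 ≐ 7.
Bind Y2 := 7.
MGU = { W := m, B := g(7), Y := h(cons(cons(m, m), m)), S := g(2), X2 := g(2), R := m, Y1 := h(g(g(2))), X1 := cons(cons(m, m), m), Z := h(g(g(2))), Y2 := 7 }, so Y := h(cons(cons(m, m), m)).

h(cons(cons(m, m), m))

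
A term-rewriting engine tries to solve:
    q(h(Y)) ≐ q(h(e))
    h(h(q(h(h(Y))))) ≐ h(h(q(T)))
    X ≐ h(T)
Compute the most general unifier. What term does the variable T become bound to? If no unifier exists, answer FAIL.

Decompose q/1: h(Y) ≐ h(e).
Decompose h/1: Y ≐ e.
Bind Y := e; substituting into the one remaining equation that mentions Y gives: h(h(q(h(h(e))))) ≐ h(h(q(T))).
Decompose h/1: h(q(h(h(e)))) ≐ h(q(T)).
Decompose h/1: q(h(h(e))) ≐ q(T).
Decompose q/1: h(h(e)) ≐ T.
Bind T := h(h(e)); substituting into the remaining equation gives: X ≐ h(h(h(e))).
Bind X := h(h(h(e))).
MGU = { Y := e, T := h(h(e)), X := h(h(h(e))) }, so T := h(h(e)).

h(h(e))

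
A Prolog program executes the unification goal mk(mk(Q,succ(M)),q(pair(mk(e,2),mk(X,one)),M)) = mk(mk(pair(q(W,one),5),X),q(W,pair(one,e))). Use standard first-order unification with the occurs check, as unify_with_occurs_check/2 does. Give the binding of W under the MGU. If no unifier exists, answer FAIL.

Decompose mk/2: mk(Q,succ(M)) = mk(pair(q(W,one),5),X),  q(pair(mk(e,2),mk(X,one)),M) = q(W,pair(one,e)).
Decompose mk/2: Q = pair(q(W,one),5),  succ(M) = X.
Bind Q := pair(q(W,one),5); no other remaining equation mentions Q.
Bind X := succ(M); substituting into the remaining equation gives: q(pair(mk(e,2),mk(succ(M),one)),M) = q(W,pair(one,e)).
Decompose q/2: pair(mk(e,2),mk(succ(M),one)) = W,  M = pair(one,e).
Bind W := pair(mk(e,2),mk(succ(M),one)); no other remaining equation mentions W. Substituting into the earlier binding gives Q := pair(q(pair(mk(e,2),mk(succ(M),one)),one),5).
Bind M := pair(one,e). Substituting into the earlier bindings gives Q := pair(q(pair(mk(e,2),mk(succ(pair(one,e)),one)),one),5), X := succ(pair(one,e)), W := pair(mk(e,2),mk(succ(pair(one,e)),one)).
MGU = { Q ↦ pair(q(pair(mk(e,2),mk(succ(pair(one,e)),one)),one),5), X ↦ succ(pair(one,e)), W ↦ pair(mk(e,2),mk(succ(pair(one,e)),one)), M ↦ pair(one,e) }, so W ↦ pair(mk(e,2),mk(succ(pair(one,e)),one)).

pair(mk(e,2),mk(succ(pair(one,e)),one))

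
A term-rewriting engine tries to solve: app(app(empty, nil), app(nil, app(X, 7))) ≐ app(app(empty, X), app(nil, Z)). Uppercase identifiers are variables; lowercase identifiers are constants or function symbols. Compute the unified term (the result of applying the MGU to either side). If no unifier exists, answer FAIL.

Decompose app/2: app(empty, nil) ≐ app(empty, X),  app(nil, app(X, 7)) ≐ app(nil, Z).
Decompose app/2: empty ≐ empty,  nil ≐ X.
Delete trivial equation empty ≐ empty.
Bind X := nil; substituting into the remaining equation gives: app(nil, app(nil, 7)) ≐ app(nil, Z).
Decompose app/2: nil ≐ nil,  app(nil, 7) ≐ Z.
Delete trivial equation nil ≐ nil.
Bind Z := app(nil, 7).
Applying the MGU to either side gives app(app(empty, nil), app(nil, app(nil, 7))).

app(app(empty, nil), app(nil, app(nil, 7)))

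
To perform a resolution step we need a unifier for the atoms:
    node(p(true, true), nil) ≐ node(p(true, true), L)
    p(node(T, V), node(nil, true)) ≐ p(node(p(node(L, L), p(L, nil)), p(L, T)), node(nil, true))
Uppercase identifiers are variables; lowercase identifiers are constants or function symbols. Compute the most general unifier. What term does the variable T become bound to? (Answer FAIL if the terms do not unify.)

Decompose node/2: p(true, true) ≐ p(true, true),  nil ≐ L.
Delete trivial equation p(true, true) ≐ p(true, true).
Bind L := nil; substituting into the remaining equation gives: p(node(T, V), node(nil, true)) ≐ p(node(p(node(nil, nil), p(nil, nil)), p(nil, T)), node(nil, true)).
Decompose p/2: node(T, V) ≐ node(p(node(nil, nil), p(nil, nil)), p(nil, T)),  node(nil, true) ≐ node(nil, true).
Decompose node/2: T ≐ p(node(nil, nil), p(nil, nil)),  V ≐ p(nil, T).
Bind T := p(node(nil, nil), p(nil, nil)); substituting into the one remaining equation that mentions T gives: V ≐ p(nil, p(node(nil, nil), p(nil, nil))).
Bind V := p(nil, p(node(nil, nil), p(nil, nil))); no other remaining equation mentions V.
Delete trivial equation node(nil, true) ≐ node(nil, true).
MGU = { L ↦ nil, T ↦ p(node(nil, nil), p(nil, nil)), V ↦ p(nil, p(node(nil, nil), p(nil, nil))) }, so T ↦ p(node(nil, nil), p(nil, nil)).

p(node(nil, nil), p(nil, nil))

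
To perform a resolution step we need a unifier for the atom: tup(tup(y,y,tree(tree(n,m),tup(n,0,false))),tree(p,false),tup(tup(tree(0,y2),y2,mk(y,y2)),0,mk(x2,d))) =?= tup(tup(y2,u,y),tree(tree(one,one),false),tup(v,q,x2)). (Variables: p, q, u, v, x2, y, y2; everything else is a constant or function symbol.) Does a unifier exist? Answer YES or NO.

NO

Decompose tup/3: tup(y,y,tree(tree(n,m),tup(n,0,false))) =?= tup(y2,u,y),  tree(p,false) =?= tree(tree(one,one),false),  tup(tup(tree(0,y2),y2,mk(y,y2)),0,mk(x2,d)) =?= tup(v,q,x2).
Decompose tup/3: y =?= y2,  y =?= u,  tree(tree(n,m),tup(n,0,false)) =?= y.
Bind y := y2; substituting into the 3 remaining equations that mention y gives: y2 =?= u,  tree(tree(n,m),tup(n,0,false)) =?= y2,  tup(tup(tree(0,y2),y2,mk(y2,y2)),0,mk(x2,d)) =?= tup(v,q,x2).
Bind y2 := u; substituting into the 2 remaining equations that mention y2 gives: tree(tree(n,m),tup(n,0,false)) =?= u,  tup(tup(tree(0,u),u,mk(u,u)),0,mk(x2,d)) =?= tup(v,q,x2). Substituting into the earlier binding gives y := u.
Bind u := tree(tree(n,m),tup(n,0,false)); substituting into the one remaining equation that mentions u gives: tup(tup(tree(0,tree(tree(n,m),tup(n,0,false))),tree(tree(n,m),tup(n,0,false)),mk(tree(tree(n,m),tup(n,0,false)),tree(tree(n,m),tup(n,0,false)))),0,mk(x2,d)) =?= tup(v,q,x2). Substituting into the earlier bindings gives y := tree(tree(n,m),tup(n,0,false)), y2 := tree(tree(n,m),tup(n,0,false)).
Decompose tree/2: p =?= tree(one,one),  false =?= false.
Bind p := tree(one,one); no other remaining equation mentions p.
Delete trivial equation false =?= false.
Decompose tup/3: tup(tree(0,tree(tree(n,m),tup(n,0,false))),tree(tree(n,m),tup(n,0,false)),mk(tree(tree(n,m),tup(n,0,false)),tree(tree(n,m),tup(n,0,false)))) =?= v,  0 =?= q,  mk(x2,d) =?= x2.
Bind v := tup(tree(0,tree(tree(n,m),tup(n,0,false))),tree(tree(n,m),tup(n,0,false)),mk(tree(tree(n,m),tup(n,0,false)),tree(tree(n,m),tup(n,0,false)))); no other remaining equation mentions v.
Bind q := 0; no other remaining equation mentions q.
Occurs check fails: x2 occurs in mk(x2,d); the equation x2 =?= mk(x2,d) has no finite solution.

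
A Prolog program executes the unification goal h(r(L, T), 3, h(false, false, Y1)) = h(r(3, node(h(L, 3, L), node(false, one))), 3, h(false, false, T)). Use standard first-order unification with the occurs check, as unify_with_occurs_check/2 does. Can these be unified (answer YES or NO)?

YES

Decompose h/3: r(L, T) = r(3, node(h(L, 3, L), node(false, one))),  3 = 3,  h(false, false, Y1) = h(false, false, T).
Decompose r/2: L = 3,  T = node(h(L, 3, L), node(false, one)).
Bind L := 3; substituting into the one remaining equation that mentions L gives: T = node(h(3, 3, 3), node(false, one)).
Bind T := node(h(3, 3, 3), node(false, one)); substituting into the one remaining equation that mentions T gives: h(false, false, Y1) = h(false, false, node(h(3, 3, 3), node(false, one))).
Delete trivial equation 3 = 3.
Decompose h/3: false = false,  false = false,  Y1 = node(h(3, 3, 3), node(false, one)).
Delete trivial equation false = false.
Delete trivial equation false = false.
Bind Y1 := node(h(3, 3, 3), node(false, one)).
No equations remain and no clash or occurs-check failure arose, so a unifier exists.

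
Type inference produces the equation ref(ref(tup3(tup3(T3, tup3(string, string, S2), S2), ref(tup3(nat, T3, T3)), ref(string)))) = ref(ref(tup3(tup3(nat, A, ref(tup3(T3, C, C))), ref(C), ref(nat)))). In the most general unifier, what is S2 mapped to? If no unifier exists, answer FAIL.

Decompose ref/1: ref(tup3(tup3(T3, tup3(string, string, S2), S2), ref(tup3(nat, T3, T3)), ref(string))) = ref(tup3(tup3(nat, A, ref(tup3(T3, C, C))), ref(C), ref(nat))).
Decompose ref/1: tup3(tup3(T3, tup3(string, string, S2), S2), ref(tup3(nat, T3, T3)), ref(string)) = tup3(tup3(nat, A, ref(tup3(T3, C, C))), ref(C), ref(nat)).
Decompose tup3/3: tup3(T3, tup3(string, string, S2), S2) = tup3(nat, A, ref(tup3(T3, C, C))),  ref(tup3(nat, T3, T3)) = ref(C),  ref(string) = ref(nat).
Decompose tup3/3: T3 = nat,  tup3(string, string, S2) = A,  S2 = ref(tup3(T3, C, C)).
Bind T3 := nat; substituting into the 2 remaining equations that mention T3 gives: S2 = ref(tup3(nat, C, C)),  ref(tup3(nat, nat, nat)) = ref(C).
Bind A := tup3(string, string, S2); no other remaining equation mentions A.
Bind S2 := ref(tup3(nat, C, C)); no other remaining equation mentions S2. Substituting into the earlier binding gives A := tup3(string, string, ref(tup3(nat, C, C))).
Decompose ref/1: tup3(nat, nat, nat) = C.
Bind C := tup3(nat, nat, nat); no other remaining equation mentions C. Substituting into the earlier bindings gives A := tup3(string, string, ref(tup3(nat, tup3(nat, nat, nat), tup3(nat, nat, nat)))), S2 := ref(tup3(nat, tup3(nat, nat, nat), tup3(nat, nat, nat))).
Decompose ref/1: string = nat.
Clash: constants string and nat differ; no unifier exists.

FAIL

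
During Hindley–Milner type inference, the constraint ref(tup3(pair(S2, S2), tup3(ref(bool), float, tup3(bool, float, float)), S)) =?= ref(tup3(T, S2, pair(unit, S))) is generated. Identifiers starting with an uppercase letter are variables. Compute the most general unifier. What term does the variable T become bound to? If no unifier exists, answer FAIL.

FAIL

Decompose ref/1: tup3(pair(S2, S2), tup3(ref(bool), float, tup3(bool, float, float)), S) =?= tup3(T, S2, pair(unit, S)).
Decompose tup3/3: pair(S2, S2) =?= T,  tup3(ref(bool), float, tup3(bool, float, float)) =?= S2,  S =?= pair(unit, S).
Bind T := pair(S2, S2); no other remaining equation mentions T.
Bind S2 := tup3(ref(bool), float, tup3(bool, float, float)); no other remaining equation mentions S2. Substituting into the earlier binding gives T := pair(tup3(ref(bool), float, tup3(bool, float, float)), tup3(ref(bool), float, tup3(bool, float, float))).
Occurs check fails: S occurs in pair(unit, S); the equation S =?= pair(unit, S) has no finite solution.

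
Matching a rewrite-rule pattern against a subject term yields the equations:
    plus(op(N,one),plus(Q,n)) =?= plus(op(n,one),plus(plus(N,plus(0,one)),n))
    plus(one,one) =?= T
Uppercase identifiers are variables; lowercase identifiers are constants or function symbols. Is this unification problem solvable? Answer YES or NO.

Decompose plus/2: op(N,one) =?= op(n,one),  plus(Q,n) =?= plus(plus(N,plus(0,one)),n).
Decompose op/2: N =?= n,  one =?= one.
Bind N := n; substituting into the one remaining equation that mentions N gives: plus(Q,n) =?= plus(plus(n,plus(0,one)),n).
Delete trivial equation one =?= one.
Decompose plus/2: Q =?= plus(n,plus(0,one)),  n =?= n.
Bind Q := plus(n,plus(0,one)); no other remaining equation mentions Q.
Delete trivial equation n =?= n.
Bind T := plus(one,one).
No equations remain and no clash or occurs-check failure arose, so a unifier exists.

YES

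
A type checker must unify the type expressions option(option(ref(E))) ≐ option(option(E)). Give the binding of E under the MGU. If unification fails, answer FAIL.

Decompose option/1: option(ref(E)) ≐ option(E).
Decompose option/1: ref(E) ≐ E.
Occurs check fails: E occurs in ref(E); the equation E ≐ ref(E) has no finite solution.

FAIL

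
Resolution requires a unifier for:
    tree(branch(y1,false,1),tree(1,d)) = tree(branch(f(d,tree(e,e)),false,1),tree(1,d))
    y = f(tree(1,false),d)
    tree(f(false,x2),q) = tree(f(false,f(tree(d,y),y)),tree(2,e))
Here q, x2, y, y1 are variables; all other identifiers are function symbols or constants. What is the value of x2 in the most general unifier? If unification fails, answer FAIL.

Decompose tree/2: branch(y1,false,1) = branch(f(d,tree(e,e)),false,1),  tree(1,d) = tree(1,d).
Decompose branch/3: y1 = f(d,tree(e,e)),  false = false,  1 = 1.
Bind y1 := f(d,tree(e,e)); no other remaining equation mentions y1.
Delete trivial equation false = false.
Delete trivial equation 1 = 1.
Delete trivial equation tree(1,d) = tree(1,d).
Bind y := f(tree(1,false),d); substituting into the remaining equation gives: tree(f(false,x2),q) = tree(f(false,f(tree(d,f(tree(1,false),d)),f(tree(1,false),d))),tree(2,e)).
Decompose tree/2: f(false,x2) = f(false,f(tree(d,f(tree(1,false),d)),f(tree(1,false),d))),  q = tree(2,e).
Decompose f/2: false = false,  x2 = f(tree(d,f(tree(1,false),d)),f(tree(1,false),d)).
Delete trivial equation false = false.
Bind x2 := f(tree(d,f(tree(1,false),d)),f(tree(1,false),d)); no other remaining equation mentions x2.
Bind q := tree(2,e).
MGU = { y1 ↦ f(d,tree(e,e)), y ↦ f(tree(1,false),d), x2 ↦ f(tree(d,f(tree(1,false),d)),f(tree(1,false),d)), q ↦ tree(2,e) }, so x2 ↦ f(tree(d,f(tree(1,false),d)),f(tree(1,false),d)).

f(tree(d,f(tree(1,false),d)),f(tree(1,false),d))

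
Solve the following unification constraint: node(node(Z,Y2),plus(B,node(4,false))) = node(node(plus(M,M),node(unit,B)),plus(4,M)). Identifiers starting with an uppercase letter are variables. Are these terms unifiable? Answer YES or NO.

Decompose node/2: node(Z,Y2) = node(plus(M,M),node(unit,B)),  plus(B,node(4,false)) = plus(4,M).
Decompose node/2: Z = plus(M,M),  Y2 = node(unit,B).
Bind Z := plus(M,M); no other remaining equation mentions Z.
Bind Y2 := node(unit,B); no other remaining equation mentions Y2.
Decompose plus/2: B = 4,  node(4,false) = M.
Bind B := 4; no other remaining equation mentions B. Substituting into the earlier binding gives Y2 := node(unit,4).
Bind M := node(4,false). Substituting into the earlier binding gives Z := plus(node(4,false),node(4,false)).
No equations remain and no clash or occurs-check failure arose, so a unifier exists.

YES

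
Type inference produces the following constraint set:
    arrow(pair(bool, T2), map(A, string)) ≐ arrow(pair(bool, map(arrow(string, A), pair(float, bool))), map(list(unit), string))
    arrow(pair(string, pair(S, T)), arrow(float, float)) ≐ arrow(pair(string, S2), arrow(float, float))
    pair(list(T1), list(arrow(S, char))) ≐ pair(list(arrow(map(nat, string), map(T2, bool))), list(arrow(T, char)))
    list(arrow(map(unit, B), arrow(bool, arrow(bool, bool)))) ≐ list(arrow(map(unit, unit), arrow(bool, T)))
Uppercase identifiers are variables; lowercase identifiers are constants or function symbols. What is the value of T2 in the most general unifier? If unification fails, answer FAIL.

map(arrow(string, list(unit)), pair(float, bool))

Decompose arrow/2: pair(bool, T2) ≐ pair(bool, map(arrow(string, A), pair(float, bool))),  map(A, string) ≐ map(list(unit), string).
Decompose pair/2: bool ≐ bool,  T2 ≐ map(arrow(string, A), pair(float, bool)).
Delete trivial equation bool ≐ bool.
Bind T2 := map(arrow(string, A), pair(float, bool)); substituting into the one remaining equation that mentions T2 gives: pair(list(T1), list(arrow(S, char))) ≐ pair(list(arrow(map(nat, string), map(map(arrow(string, A), pair(float, bool)), bool))), list(arrow(T, char))).
Decompose map/2: A ≐ list(unit),  string ≐ string.
Bind A := list(unit); substituting into the one remaining equation that mentions A gives: pair(list(T1), list(arrow(S, char))) ≐ pair(list(arrow(map(nat, string), map(map(arrow(string, list(unit)), pair(float, bool)), bool))), list(arrow(T, char))). Substituting into the earlier binding gives T2 := map(arrow(string, list(unit)), pair(float, bool)).
Delete trivial equation string ≐ string.
Decompose arrow/2: pair(string, pair(S, T)) ≐ pair(string, S2),  arrow(float, float) ≐ arrow(float, float).
Decompose pair/2: string ≐ string,  pair(S, T) ≐ S2.
Delete trivial equation string ≐ string.
Bind S2 := pair(S, T); no other remaining equation mentions S2.
Delete trivial equation arrow(float, float) ≐ arrow(float, float).
Decompose pair/2: list(T1) ≐ list(arrow(map(nat, string), map(map(arrow(string, list(unit)), pair(float, bool)), bool))),  list(arrow(S, char)) ≐ list(arrow(T, char)).
Decompose list/1: T1 ≐ arrow(map(nat, string), map(map(arrow(string, list(unit)), pair(float, bool)), bool)).
Bind T1 := arrow(map(nat, string), map(map(arrow(string, list(unit)), pair(float, bool)), bool)); no other remaining equation mentions T1.
Decompose list/1: arrow(S, char) ≐ arrow(T, char).
Decompose arrow/2: S ≐ T,  char ≐ char.
Bind S := T; no other remaining equation mentions S. Substituting into the earlier binding gives S2 := pair(T, T).
Delete trivial equation char ≐ char.
Decompose list/1: arrow(map(unit, B), arrow(bool, arrow(bool, bool))) ≐ arrow(map(unit, unit), arrow(bool, T)).
Decompose arrow/2: map(unit, B) ≐ map(unit, unit),  arrow(bool, arrow(bool, bool)) ≐ arrow(bool, T).
Decompose map/2: unit ≐ unit,  B ≐ unit.
Delete trivial equation unit ≐ unit.
Bind B := unit; no other remaining equation mentions B.
Decompose arrow/2: bool ≐ bool,  arrow(bool, bool) ≐ T.
Delete trivial equation bool ≐ bool.
Bind T := arrow(bool, bool). Substituting into the earlier bindings gives S2 := pair(arrow(bool, bool), arrow(bool, bool)), S := arrow(bool, bool).
MGU = { T2 -> map(arrow(string, list(unit)), pair(float, bool)), A -> list(unit), S2 -> pair(arrow(bool, bool), arrow(bool, bool)), T1 -> arrow(map(nat, string), map(map(arrow(string, list(unit)), pair(float, bool)), bool)), S -> arrow(bool, bool), B -> unit, T -> arrow(bool, bool) }, so T2 -> map(arrow(string, list(unit)), pair(float, bool)).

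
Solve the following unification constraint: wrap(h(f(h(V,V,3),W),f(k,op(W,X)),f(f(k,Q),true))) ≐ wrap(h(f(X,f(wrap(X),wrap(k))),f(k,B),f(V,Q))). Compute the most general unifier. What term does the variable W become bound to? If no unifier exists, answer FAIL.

Decompose wrap/1: h(f(h(V,V,3),W),f(k,op(W,X)),f(f(k,Q),true)) ≐ h(f(X,f(wrap(X),wrap(k))),f(k,B),f(V,Q)).
Decompose h/3: f(h(V,V,3),W) ≐ f(X,f(wrap(X),wrap(k))),  f(k,op(W,X)) ≐ f(k,B),  f(f(k,Q),true) ≐ f(V,Q).
Decompose f/2: h(V,V,3) ≐ X,  W ≐ f(wrap(X),wrap(k)).
Bind X := h(V,V,3); substituting into the 2 remaining equations that mention X gives: W ≐ f(wrap(h(V,V,3)),wrap(k)),  f(k,op(W,h(V,V,3))) ≐ f(k,B).
Bind W := f(wrap(h(V,V,3)),wrap(k)); substituting into the one remaining equation that mentions W gives: f(k,op(f(wrap(h(V,V,3)),wrap(k)),h(V,V,3))) ≐ f(k,B).
Decompose f/2: k ≐ k,  op(f(wrap(h(V,V,3)),wrap(k)),h(V,V,3)) ≐ B.
Delete trivial equation k ≐ k.
Bind B := op(f(wrap(h(V,V,3)),wrap(k)),h(V,V,3)); no other remaining equation mentions B.
Decompose f/2: f(k,Q) ≐ V,  true ≐ Q.
Bind V := f(k,Q); no other remaining equation mentions V. Substituting into the earlier bindings gives X := h(f(k,Q),f(k,Q),3), W := f(wrap(h(f(k,Q),f(k,Q),3)),wrap(k)), B := op(f(wrap(h(f(k,Q),f(k,Q),3)),wrap(k)),h(f(k,Q),f(k,Q),3)).
Bind Q := true. Substituting into the earlier bindings gives X := h(f(k,true),f(k,true),3), W := f(wrap(h(f(k,true),f(k,true),3)),wrap(k)), B := op(f(wrap(h(f(k,true),f(k,true),3)),wrap(k)),h(f(k,true),f(k,true),3)), V := f(k,true).
MGU = { X := h(f(k,true),f(k,true),3), W := f(wrap(h(f(k,true),f(k,true),3)),wrap(k)), B := op(f(wrap(h(f(k,true),f(k,true),3)),wrap(k)),h(f(k,true),f(k,true),3)), V := f(k,true), Q := true }, so W := f(wrap(h(f(k,true),f(k,true),3)),wrap(k)).

f(wrap(h(f(k,true),f(k,true),3)),wrap(k))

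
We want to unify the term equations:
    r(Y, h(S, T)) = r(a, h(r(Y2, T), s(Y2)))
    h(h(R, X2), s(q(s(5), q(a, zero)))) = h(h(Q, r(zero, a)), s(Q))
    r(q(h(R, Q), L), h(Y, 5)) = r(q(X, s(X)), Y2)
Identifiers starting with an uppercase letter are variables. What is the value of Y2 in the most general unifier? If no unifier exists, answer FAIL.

Decompose r/2: Y = a,  h(S, T) = h(r(Y2, T), s(Y2)).
Bind Y := a; substituting into the one remaining equation that mentions Y gives: r(q(h(R, Q), L), h(a, 5)) = r(q(X, s(X)), Y2).
Decompose h/2: S = r(Y2, T),  T = s(Y2).
Bind S := r(Y2, T); no other remaining equation mentions S.
Bind T := s(Y2); no other remaining equation mentions T. Substituting into the earlier binding gives S := r(Y2, s(Y2)).
Decompose h/2: h(R, X2) = h(Q, r(zero, a)),  s(q(s(5), q(a, zero))) = s(Q).
Decompose h/2: R = Q,  X2 = r(zero, a).
Bind R := Q; substituting into the one remaining equation that mentions R gives: r(q(h(Q, Q), L), h(a, 5)) = r(q(X, s(X)), Y2).
Bind X2 := r(zero, a); no other remaining equation mentions X2.
Decompose s/1: q(s(5), q(a, zero)) = Q.
Bind Q := q(s(5), q(a, zero)); substituting into the remaining equation gives: r(q(h(q(s(5), q(a, zero)), q(s(5), q(a, zero))), L), h(a, 5)) = r(q(X, s(X)), Y2). Substituting into the earlier binding gives R := q(s(5), q(a, zero)).
Decompose r/2: q(h(q(s(5), q(a, zero)), q(s(5), q(a, zero))), L) = q(X, s(X)),  h(a, 5) = Y2.
Decompose q/2: h(q(s(5), q(a, zero)), q(s(5), q(a, zero))) = X,  L = s(X).
Bind X := h(q(s(5), q(a, zero)), q(s(5), q(a, zero))); substituting into the one remaining equation that mentions X gives: L = s(h(q(s(5), q(a, zero)), q(s(5), q(a, zero)))).
Bind L := s(h(q(s(5), q(a, zero)), q(s(5), q(a, zero)))); no other remaining equation mentions L.
Bind Y2 := h(a, 5). Substituting into the earlier bindings gives S := r(h(a, 5), s(h(a, 5))), T := s(h(a, 5)).
MGU = { Y ↦ a, S ↦ r(h(a, 5), s(h(a, 5))), T ↦ s(h(a, 5)), R ↦ q(s(5), q(a, zero)), X2 ↦ r(zero, a), Q ↦ q(s(5), q(a, zero)), X ↦ h(q(s(5), q(a, zero)), q(s(5), q(a, zero))), L ↦ s(h(q(s(5), q(a, zero)), q(s(5), q(a, zero)))), Y2 ↦ h(a, 5) }, so Y2 ↦ h(a, 5).

h(a, 5)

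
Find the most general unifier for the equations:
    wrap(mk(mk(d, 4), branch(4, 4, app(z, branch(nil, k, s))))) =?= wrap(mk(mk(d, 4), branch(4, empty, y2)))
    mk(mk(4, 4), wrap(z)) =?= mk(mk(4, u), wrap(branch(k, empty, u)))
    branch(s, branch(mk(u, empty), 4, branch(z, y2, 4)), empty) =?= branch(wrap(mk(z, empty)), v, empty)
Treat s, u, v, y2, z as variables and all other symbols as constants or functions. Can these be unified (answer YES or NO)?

NO

Decompose wrap/1: mk(mk(d, 4), branch(4, 4, app(z, branch(nil, k, s)))) =?= mk(mk(d, 4), branch(4, empty, y2)).
Decompose mk/2: mk(d, 4) =?= mk(d, 4),  branch(4, 4, app(z, branch(nil, k, s))) =?= branch(4, empty, y2).
Delete trivial equation mk(d, 4) =?= mk(d, 4).
Decompose branch/3: 4 =?= 4,  4 =?= empty,  app(z, branch(nil, k, s)) =?= y2.
Delete trivial equation 4 =?= 4.
Clash: constants 4 and empty differ; no unifier exists.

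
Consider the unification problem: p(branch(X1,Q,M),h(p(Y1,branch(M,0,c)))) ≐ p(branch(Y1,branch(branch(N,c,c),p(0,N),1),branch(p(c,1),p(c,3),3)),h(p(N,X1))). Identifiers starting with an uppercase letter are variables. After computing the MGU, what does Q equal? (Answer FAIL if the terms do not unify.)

Decompose p/2: branch(X1,Q,M) ≐ branch(Y1,branch(branch(N,c,c),p(0,N),1),branch(p(c,1),p(c,3),3)),  h(p(Y1,branch(M,0,c))) ≐ h(p(N,X1)).
Decompose branch/3: X1 ≐ Y1,  Q ≐ branch(branch(N,c,c),p(0,N),1),  M ≐ branch(p(c,1),p(c,3),3).
Bind X1 := Y1; substituting into the one remaining equation that mentions X1 gives: h(p(Y1,branch(M,0,c))) ≐ h(p(N,Y1)).
Bind Q := branch(branch(N,c,c),p(0,N),1); no other remaining equation mentions Q.
Bind M := branch(p(c,1),p(c,3),3); substituting into the remaining equation gives: h(p(Y1,branch(branch(p(c,1),p(c,3),3),0,c))) ≐ h(p(N,Y1)).
Decompose h/1: p(Y1,branch(branch(p(c,1),p(c,3),3),0,c)) ≐ p(N,Y1).
Decompose p/2: Y1 ≐ N,  branch(branch(p(c,1),p(c,3),3),0,c) ≐ Y1.
Bind Y1 := N; substituting into the remaining equation gives: branch(branch(p(c,1),p(c,3),3),0,c) ≐ N. Substituting into the earlier binding gives X1 := N.
Bind N := branch(branch(p(c,1),p(c,3),3),0,c). Substituting into the earlier bindings gives X1 := branch(branch(p(c,1),p(c,3),3),0,c), Q := branch(branch(branch(branch(p(c,1),p(c,3),3),0,c),c,c),p(0,branch(branch(p(c,1),p(c,3),3),0,c)),1), Y1 := branch(branch(p(c,1),p(c,3),3),0,c).
MGU = { X1 -> branch(branch(p(c,1),p(c,3),3),0,c), Q -> branch(branch(branch(branch(p(c,1),p(c,3),3),0,c),c,c),p(0,branch(branch(p(c,1),p(c,3),3),0,c)),1), M -> branch(p(c,1),p(c,3),3), Y1 -> branch(branch(p(c,1),p(c,3),3),0,c), N -> branch(branch(p(c,1),p(c,3),3),0,c) }, so Q -> branch(branch(branch(branch(p(c,1),p(c,3),3),0,c),c,c),p(0,branch(branch(p(c,1),p(c,3),3),0,c)),1).

branch(branch(branch(branch(p(c,1),p(c,3),3),0,c),c,c),p(0,branch(branch(p(c,1),p(c,3),3),0,c)),1)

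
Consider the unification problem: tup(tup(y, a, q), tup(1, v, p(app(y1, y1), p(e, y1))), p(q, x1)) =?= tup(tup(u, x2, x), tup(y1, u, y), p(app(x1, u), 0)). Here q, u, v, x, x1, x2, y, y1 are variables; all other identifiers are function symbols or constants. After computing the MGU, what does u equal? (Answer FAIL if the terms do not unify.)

p(app(1, 1), p(e, 1))

Decompose tup/3: tup(y, a, q) =?= tup(u, x2, x),  tup(1, v, p(app(y1, y1), p(e, y1))) =?= tup(y1, u, y),  p(q, x1) =?= p(app(x1, u), 0).
Decompose tup/3: y =?= u,  a =?= x2,  q =?= x.
Bind y := u; substituting into the one remaining equation that mentions y gives: tup(1, v, p(app(y1, y1), p(e, y1))) =?= tup(y1, u, u).
Bind x2 := a; no other remaining equation mentions x2.
Bind q := x; substituting into the one remaining equation that mentions q gives: p(x, x1) =?= p(app(x1, u), 0).
Decompose tup/3: 1 =?= y1,  v =?= u,  p(app(y1, y1), p(e, y1)) =?= u.
Bind y1 := 1; substituting into the one remaining equation that mentions y1 gives: p(app(1, 1), p(e, 1)) =?= u.
Bind v := u; no other remaining equation mentions v.
Bind u := p(app(1, 1), p(e, 1)); substituting into the remaining equation gives: p(x, x1) =?= p(app(x1, p(app(1, 1), p(e, 1))), 0). Substituting into the earlier bindings gives y := p(app(1, 1), p(e, 1)), v := p(app(1, 1), p(e, 1)).
Decompose p/2: x =?= app(x1, p(app(1, 1), p(e, 1))),  x1 =?= 0.
Bind x := app(x1, p(app(1, 1), p(e, 1))); no other remaining equation mentions x. Substituting into the earlier binding gives q := app(x1, p(app(1, 1), p(e, 1))).
Bind x1 := 0. Substituting into the earlier bindings gives q := app(0, p(app(1, 1), p(e, 1))), x := app(0, p(app(1, 1), p(e, 1))).
MGU = { y ↦ p(app(1, 1), p(e, 1)), x2 ↦ a, q ↦ app(0, p(app(1, 1), p(e, 1))), y1 ↦ 1, v ↦ p(app(1, 1), p(e, 1)), u ↦ p(app(1, 1), p(e, 1)), x ↦ app(0, p(app(1, 1), p(e, 1))), x1 ↦ 0 }, so u ↦ p(app(1, 1), p(e, 1)).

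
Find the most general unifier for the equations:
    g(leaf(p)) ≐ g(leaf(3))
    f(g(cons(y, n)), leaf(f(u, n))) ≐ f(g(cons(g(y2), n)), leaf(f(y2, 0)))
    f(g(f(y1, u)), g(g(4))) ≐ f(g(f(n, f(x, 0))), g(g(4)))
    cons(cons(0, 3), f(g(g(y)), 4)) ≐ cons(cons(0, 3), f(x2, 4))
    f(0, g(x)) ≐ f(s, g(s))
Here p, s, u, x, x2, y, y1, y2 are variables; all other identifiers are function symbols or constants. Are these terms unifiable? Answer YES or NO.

NO

Decompose g/1: leaf(p) ≐ leaf(3).
Decompose leaf/1: p ≐ 3.
Bind p := 3; no other remaining equation mentions p.
Decompose f/2: g(cons(y, n)) ≐ g(cons(g(y2), n)),  leaf(f(u, n)) ≐ leaf(f(y2, 0)).
Decompose g/1: cons(y, n) ≐ cons(g(y2), n).
Decompose cons/2: y ≐ g(y2),  n ≐ n.
Bind y := g(y2); substituting into the one remaining equation that mentions y gives: cons(cons(0, 3), f(g(g(g(y2))), 4)) ≐ cons(cons(0, 3), f(x2, 4)).
Delete trivial equation n ≐ n.
Decompose leaf/1: f(u, n) ≐ f(y2, 0).
Decompose f/2: u ≐ y2,  n ≐ 0.
Bind u := y2; substituting into the one remaining equation that mentions u gives: f(g(f(y1, y2)), g(g(4))) ≐ f(g(f(n, f(x, 0))), g(g(4))).
Clash: constants n and 0 differ; no unifier exists.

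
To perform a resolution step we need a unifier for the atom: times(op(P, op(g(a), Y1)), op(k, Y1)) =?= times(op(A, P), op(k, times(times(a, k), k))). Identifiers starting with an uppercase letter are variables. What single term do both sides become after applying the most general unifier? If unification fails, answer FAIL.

times(op(op(g(a), times(times(a, k), k)), op(g(a), times(times(a, k), k))), op(k, times(times(a, k), k)))

Decompose times/2: op(P, op(g(a), Y1)) =?= op(A, P),  op(k, Y1) =?= op(k, times(times(a, k), k)).
Decompose op/2: P =?= A,  op(g(a), Y1) =?= P.
Bind P := A; substituting into the one remaining equation that mentions P gives: op(g(a), Y1) =?= A.
Bind A := op(g(a), Y1); no other remaining equation mentions A. Substituting into the earlier binding gives P := op(g(a), Y1).
Decompose op/2: k =?= k,  Y1 =?= times(times(a, k), k).
Delete trivial equation k =?= k.
Bind Y1 := times(times(a, k), k). Substituting into the earlier bindings gives P := op(g(a), times(times(a, k), k)), A := op(g(a), times(times(a, k), k)).
Applying the MGU to either side gives times(op(op(g(a), times(times(a, k), k)), op(g(a), times(times(a, k), k))), op(k, times(times(a, k), k))).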